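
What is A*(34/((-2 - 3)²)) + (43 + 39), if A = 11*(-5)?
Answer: 36/5 ≈ 7.2000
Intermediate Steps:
A = -55
A*(34/((-2 - 3)²)) + (43 + 39) = -1870/((-2 - 3)²) + (43 + 39) = -1870/((-5)²) + 82 = -1870/25 + 82 = -55*34/25 + 82 = -374/5 + 82 = 36/5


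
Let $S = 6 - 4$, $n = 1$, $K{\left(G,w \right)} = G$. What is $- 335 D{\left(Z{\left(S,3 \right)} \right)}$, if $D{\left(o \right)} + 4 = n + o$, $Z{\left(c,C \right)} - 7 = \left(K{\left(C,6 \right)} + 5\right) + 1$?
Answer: $-4355$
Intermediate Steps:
$S = 2$ ($S = 6 - 4 = 2$)
$Z{\left(c,C \right)} = 13 + C$ ($Z{\left(c,C \right)} = 7 + \left(\left(C + 5\right) + 1\right) = 7 + \left(\left(5 + C\right) + 1\right) = 7 + \left(6 + C\right) = 13 + C$)
$D{\left(o \right)} = -3 + o$ ($D{\left(o \right)} = -4 + \left(1 + o\right) = -3 + o$)
$- 335 D{\left(Z{\left(S,3 \right)} \right)} = - 335 \left(-3 + \left(13 + 3\right)\right) = - 335 \left(-3 + 16\right) = \left(-335\right) 13 = -4355$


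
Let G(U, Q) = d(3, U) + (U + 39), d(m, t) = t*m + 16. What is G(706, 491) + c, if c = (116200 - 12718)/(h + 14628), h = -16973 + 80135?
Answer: 37343482/12965 ≈ 2880.3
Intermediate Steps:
d(m, t) = 16 + m*t (d(m, t) = m*t + 16 = 16 + m*t)
h = 63162
G(U, Q) = 55 + 4*U (G(U, Q) = (16 + 3*U) + (U + 39) = (16 + 3*U) + (39 + U) = 55 + 4*U)
c = 17247/12965 (c = (116200 - 12718)/(63162 + 14628) = 103482/77790 = 103482*(1/77790) = 17247/12965 ≈ 1.3303)
G(706, 491) + c = (55 + 4*706) + 17247/12965 = (55 + 2824) + 17247/12965 = 2879 + 17247/12965 = 37343482/12965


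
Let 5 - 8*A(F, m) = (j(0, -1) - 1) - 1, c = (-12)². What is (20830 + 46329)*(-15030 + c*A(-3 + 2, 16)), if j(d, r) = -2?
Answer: -998520012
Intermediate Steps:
c = 144
A(F, m) = 9/8 (A(F, m) = 5/8 - ((-2 - 1) - 1)/8 = 5/8 - (-3 - 1)/8 = 5/8 - ⅛*(-4) = 5/8 + ½ = 9/8)
(20830 + 46329)*(-15030 + c*A(-3 + 2, 16)) = (20830 + 46329)*(-15030 + 144*(9/8)) = 67159*(-15030 + 162) = 67159*(-14868) = -998520012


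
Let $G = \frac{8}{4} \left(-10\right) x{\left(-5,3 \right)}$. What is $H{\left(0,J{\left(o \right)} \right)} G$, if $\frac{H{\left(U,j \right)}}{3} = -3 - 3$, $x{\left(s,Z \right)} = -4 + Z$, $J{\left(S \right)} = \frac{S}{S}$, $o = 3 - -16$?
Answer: $-360$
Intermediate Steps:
$o = 19$ ($o = 3 + 16 = 19$)
$J{\left(S \right)} = 1$
$H{\left(U,j \right)} = -18$ ($H{\left(U,j \right)} = 3 \left(-3 - 3\right) = 3 \left(-6\right) = -18$)
$G = 20$ ($G = \frac{8}{4} \left(-10\right) \left(-4 + 3\right) = 8 \cdot \frac{1}{4} \left(-10\right) \left(-1\right) = 2 \left(-10\right) \left(-1\right) = \left(-20\right) \left(-1\right) = 20$)
$H{\left(0,J{\left(o \right)} \right)} G = \left(-18\right) 20 = -360$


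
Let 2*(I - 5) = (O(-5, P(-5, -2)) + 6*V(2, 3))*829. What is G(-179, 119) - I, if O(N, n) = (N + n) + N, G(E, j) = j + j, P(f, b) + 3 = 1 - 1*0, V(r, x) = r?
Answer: 233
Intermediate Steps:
P(f, b) = -2 (P(f, b) = -3 + (1 - 1*0) = -3 + (1 + 0) = -3 + 1 = -2)
G(E, j) = 2*j
O(N, n) = n + 2*N
I = 5 (I = 5 + (((-2 + 2*(-5)) + 6*2)*829)/2 = 5 + (((-2 - 10) + 12)*829)/2 = 5 + ((-12 + 12)*829)/2 = 5 + (0*829)/2 = 5 + (½)*0 = 5 + 0 = 5)
G(-179, 119) - I = 2*119 - 1*5 = 238 - 5 = 233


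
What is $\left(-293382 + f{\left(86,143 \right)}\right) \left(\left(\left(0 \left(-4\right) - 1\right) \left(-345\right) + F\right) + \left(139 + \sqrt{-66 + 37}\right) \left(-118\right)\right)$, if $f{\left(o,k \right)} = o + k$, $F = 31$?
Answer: $4698069978 + 34592054 i \sqrt{29} \approx 4.6981 \cdot 10^{9} + 1.8628 \cdot 10^{8} i$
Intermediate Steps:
$f{\left(o,k \right)} = k + o$
$\left(-293382 + f{\left(86,143 \right)}\right) \left(\left(\left(0 \left(-4\right) - 1\right) \left(-345\right) + F\right) + \left(139 + \sqrt{-66 + 37}\right) \left(-118\right)\right) = \left(-293382 + \left(143 + 86\right)\right) \left(\left(\left(0 \left(-4\right) - 1\right) \left(-345\right) + 31\right) + \left(139 + \sqrt{-66 + 37}\right) \left(-118\right)\right) = \left(-293382 + 229\right) \left(\left(\left(0 - 1\right) \left(-345\right) + 31\right) + \left(139 + \sqrt{-29}\right) \left(-118\right)\right) = - 293153 \left(\left(\left(-1\right) \left(-345\right) + 31\right) + \left(139 + i \sqrt{29}\right) \left(-118\right)\right) = - 293153 \left(\left(345 + 31\right) - \left(16402 + 118 i \sqrt{29}\right)\right) = - 293153 \left(376 - \left(16402 + 118 i \sqrt{29}\right)\right) = - 293153 \left(-16026 - 118 i \sqrt{29}\right) = 4698069978 + 34592054 i \sqrt{29}$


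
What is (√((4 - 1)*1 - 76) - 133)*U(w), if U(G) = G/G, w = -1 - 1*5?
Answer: -133 + I*√73 ≈ -133.0 + 8.544*I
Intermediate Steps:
w = -6 (w = -1 - 5 = -6)
U(G) = 1
(√((4 - 1)*1 - 76) - 133)*U(w) = (√((4 - 1)*1 - 76) - 133)*1 = (√(3*1 - 76) - 133)*1 = (√(3 - 76) - 133)*1 = (√(-73) - 133)*1 = (I*√73 - 133)*1 = (-133 + I*√73)*1 = -133 + I*√73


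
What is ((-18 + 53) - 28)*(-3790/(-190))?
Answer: 2653/19 ≈ 139.63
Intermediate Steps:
((-18 + 53) - 28)*(-3790/(-190)) = (35 - 28)*(-3790*(-1/190)) = 7*(379/19) = 2653/19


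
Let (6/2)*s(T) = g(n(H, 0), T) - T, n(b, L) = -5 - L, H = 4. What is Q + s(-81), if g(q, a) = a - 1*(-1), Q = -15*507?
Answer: -22814/3 ≈ -7604.7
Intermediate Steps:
Q = -7605
g(q, a) = 1 + a (g(q, a) = a + 1 = 1 + a)
s(T) = 1/3 (s(T) = ((1 + T) - T)/3 = (1/3)*1 = 1/3)
Q + s(-81) = -7605 + 1/3 = -22814/3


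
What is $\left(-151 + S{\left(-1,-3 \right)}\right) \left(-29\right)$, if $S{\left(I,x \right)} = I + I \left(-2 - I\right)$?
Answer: $4379$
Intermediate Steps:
$\left(-151 + S{\left(-1,-3 \right)}\right) \left(-29\right) = \left(-151 - - (1 - 1)\right) \left(-29\right) = \left(-151 - \left(-1\right) 0\right) \left(-29\right) = \left(-151 + 0\right) \left(-29\right) = \left(-151\right) \left(-29\right) = 4379$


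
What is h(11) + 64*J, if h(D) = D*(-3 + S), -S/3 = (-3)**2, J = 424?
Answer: 26806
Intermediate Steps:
S = -27 (S = -3*(-3)**2 = -3*9 = -27)
h(D) = -30*D (h(D) = D*(-3 - 27) = D*(-30) = -30*D)
h(11) + 64*J = -30*11 + 64*424 = -330 + 27136 = 26806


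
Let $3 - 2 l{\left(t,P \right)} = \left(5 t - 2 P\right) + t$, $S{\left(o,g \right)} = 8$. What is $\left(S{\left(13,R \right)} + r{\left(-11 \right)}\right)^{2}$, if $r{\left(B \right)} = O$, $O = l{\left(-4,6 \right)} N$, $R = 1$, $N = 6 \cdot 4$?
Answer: $226576$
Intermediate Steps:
$N = 24$
$l{\left(t,P \right)} = \frac{3}{2} + P - 3 t$ ($l{\left(t,P \right)} = \frac{3}{2} - \frac{\left(5 t - 2 P\right) + t}{2} = \frac{3}{2} - \frac{\left(- 2 P + 5 t\right) + t}{2} = \frac{3}{2} - \frac{- 2 P + 6 t}{2} = \frac{3}{2} + \left(P - 3 t\right) = \frac{3}{2} + P - 3 t$)
$O = 468$ ($O = \left(\frac{3}{2} + 6 - -12\right) 24 = \left(\frac{3}{2} + 6 + 12\right) 24 = \frac{39}{2} \cdot 24 = 468$)
$r{\left(B \right)} = 468$
$\left(S{\left(13,R \right)} + r{\left(-11 \right)}\right)^{2} = \left(8 + 468\right)^{2} = 476^{2} = 226576$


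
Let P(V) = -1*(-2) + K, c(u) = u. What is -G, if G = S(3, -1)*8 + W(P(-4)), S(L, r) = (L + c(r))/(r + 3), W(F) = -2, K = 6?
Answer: -6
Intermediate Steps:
P(V) = 8 (P(V) = -1*(-2) + 6 = 2 + 6 = 8)
S(L, r) = (L + r)/(3 + r) (S(L, r) = (L + r)/(r + 3) = (L + r)/(3 + r))
G = 6 (G = ((3 - 1)/(3 - 1))*8 - 2 = (2/2)*8 - 2 = ((1/2)*2)*8 - 2 = 1*8 - 2 = 8 - 2 = 6)
-G = -1*6 = -6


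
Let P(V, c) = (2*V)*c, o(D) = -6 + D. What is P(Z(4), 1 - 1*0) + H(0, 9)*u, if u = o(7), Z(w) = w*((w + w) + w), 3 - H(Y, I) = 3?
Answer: 96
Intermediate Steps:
H(Y, I) = 0 (H(Y, I) = 3 - 1*3 = 3 - 3 = 0)
Z(w) = 3*w² (Z(w) = w*(2*w + w) = w*(3*w) = 3*w²)
P(V, c) = 2*V*c
u = 1 (u = -6 + 7 = 1)
P(Z(4), 1 - 1*0) + H(0, 9)*u = 2*(3*4²)*(1 - 1*0) + 0*1 = 2*(3*16)*(1 + 0) + 0 = 2*48*1 + 0 = 96 + 0 = 96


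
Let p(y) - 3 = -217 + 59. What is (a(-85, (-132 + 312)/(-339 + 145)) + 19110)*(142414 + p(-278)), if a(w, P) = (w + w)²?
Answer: 6829854590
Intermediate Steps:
p(y) = -155 (p(y) = 3 + (-217 + 59) = 3 - 158 = -155)
a(w, P) = 4*w² (a(w, P) = (2*w)² = 4*w²)
(a(-85, (-132 + 312)/(-339 + 145)) + 19110)*(142414 + p(-278)) = (4*(-85)² + 19110)*(142414 - 155) = (4*7225 + 19110)*142259 = (28900 + 19110)*142259 = 48010*142259 = 6829854590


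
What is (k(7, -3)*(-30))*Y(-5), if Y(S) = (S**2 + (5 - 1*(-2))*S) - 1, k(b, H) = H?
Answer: -990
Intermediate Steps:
Y(S) = -1 + S**2 + 7*S (Y(S) = (S**2 + (5 + 2)*S) - 1 = (S**2 + 7*S) - 1 = -1 + S**2 + 7*S)
(k(7, -3)*(-30))*Y(-5) = (-3*(-30))*(-1 + (-5)**2 + 7*(-5)) = 90*(-1 + 25 - 35) = 90*(-11) = -990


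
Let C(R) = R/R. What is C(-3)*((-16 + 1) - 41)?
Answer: -56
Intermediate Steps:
C(R) = 1
C(-3)*((-16 + 1) - 41) = 1*((-16 + 1) - 41) = 1*(-15 - 41) = 1*(-56) = -56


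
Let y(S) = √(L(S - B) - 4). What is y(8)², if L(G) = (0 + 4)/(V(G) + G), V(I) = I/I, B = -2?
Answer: -40/11 ≈ -3.6364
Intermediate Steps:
V(I) = 1
L(G) = 4/(1 + G) (L(G) = (0 + 4)/(1 + G) = 4/(1 + G))
y(S) = √(-4 + 4/(3 + S)) (y(S) = √(4/(1 + (S - 1*(-2))) - 4) = √(4/(1 + (S + 2)) - 4) = √(4/(1 + (2 + S)) - 4) = √(4/(3 + S) - 4) = √(-4 + 4/(3 + S)))
y(8)² = (2*√((-2 - 1*8)/(3 + 8)))² = (2*√((-2 - 8)/11))² = (2*√((1/11)*(-10)))² = (2*√(-10/11))² = (2*(I*√110/11))² = (2*I*√110/11)² = -40/11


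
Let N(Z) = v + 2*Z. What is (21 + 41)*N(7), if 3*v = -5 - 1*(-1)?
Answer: 2356/3 ≈ 785.33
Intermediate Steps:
v = -4/3 (v = (-5 - 1*(-1))/3 = (-5 + 1)/3 = (⅓)*(-4) = -4/3 ≈ -1.3333)
N(Z) = -4/3 + 2*Z
(21 + 41)*N(7) = (21 + 41)*(-4/3 + 2*7) = 62*(-4/3 + 14) = 62*(38/3) = 2356/3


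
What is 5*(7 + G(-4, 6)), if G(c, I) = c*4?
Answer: -45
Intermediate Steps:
G(c, I) = 4*c
5*(7 + G(-4, 6)) = 5*(7 + 4*(-4)) = 5*(7 - 16) = 5*(-9) = -45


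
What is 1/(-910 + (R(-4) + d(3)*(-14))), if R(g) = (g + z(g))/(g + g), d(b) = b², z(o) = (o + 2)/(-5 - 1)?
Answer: -24/24853 ≈ -0.00096568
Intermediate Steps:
z(o) = -⅓ - o/6 (z(o) = (2 + o)/(-6) = (2 + o)*(-⅙) = -⅓ - o/6)
R(g) = (-⅓ + 5*g/6)/(2*g) (R(g) = (g + (-⅓ - g/6))/(g + g) = (-⅓ + 5*g/6)/((2*g)) = (-⅓ + 5*g/6)*(1/(2*g)) = (-⅓ + 5*g/6)/(2*g))
1/(-910 + (R(-4) + d(3)*(-14))) = 1/(-910 + ((1/12)*(-2 + 5*(-4))/(-4) + 3²*(-14))) = 1/(-910 + ((1/12)*(-¼)*(-2 - 20) + 9*(-14))) = 1/(-910 + ((1/12)*(-¼)*(-22) - 126)) = 1/(-910 + (11/24 - 126)) = 1/(-910 - 3013/24) = 1/(-24853/24) = -24/24853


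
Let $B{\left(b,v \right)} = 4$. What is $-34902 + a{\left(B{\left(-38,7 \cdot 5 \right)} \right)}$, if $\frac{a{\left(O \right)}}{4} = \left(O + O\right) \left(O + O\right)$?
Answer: $-34646$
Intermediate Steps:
$a{\left(O \right)} = 16 O^{2}$ ($a{\left(O \right)} = 4 \left(O + O\right) \left(O + O\right) = 4 \cdot 2 O 2 O = 4 \cdot 4 O^{2} = 16 O^{2}$)
$-34902 + a{\left(B{\left(-38,7 \cdot 5 \right)} \right)} = -34902 + 16 \cdot 4^{2} = -34902 + 16 \cdot 16 = -34902 + 256 = -34646$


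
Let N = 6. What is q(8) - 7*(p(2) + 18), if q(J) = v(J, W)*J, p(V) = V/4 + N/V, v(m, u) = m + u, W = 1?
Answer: -157/2 ≈ -78.500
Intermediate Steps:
p(V) = 6/V + V/4 (p(V) = V/4 + 6/V = 6/V + V/4)
q(J) = J*(1 + J) (q(J) = (J + 1)*J = (1 + J)*J = J*(1 + J))
q(8) - 7*(p(2) + 18) = 8*(1 + 8) - 7*((6/2 + (¼)*2) + 18) = 8*9 - 7*((6*(½) + ½) + 18) = 72 - 7*((3 + ½) + 18) = 72 - 7*(7/2 + 18) = 72 - 7*43/2 = 72 - 301/2 = -157/2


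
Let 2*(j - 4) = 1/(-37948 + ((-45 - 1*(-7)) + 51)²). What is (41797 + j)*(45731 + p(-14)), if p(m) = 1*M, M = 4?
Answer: 48149807344465/25186 ≈ 1.9118e+9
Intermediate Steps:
j = 302231/75558 (j = 4 + 1/(2*(-37948 + ((-45 - 1*(-7)) + 51)²)) = 4 + 1/(2*(-37948 + ((-45 + 7) + 51)²)) = 4 + 1/(2*(-37948 + (-38 + 51)²)) = 4 + 1/(2*(-37948 + 13²)) = 4 + 1/(2*(-37948 + 169)) = 4 + (½)/(-37779) = 4 + (½)*(-1/37779) = 4 - 1/75558 = 302231/75558 ≈ 4.0000)
p(m) = 4 (p(m) = 1*4 = 4)
(41797 + j)*(45731 + p(-14)) = (41797 + 302231/75558)*(45731 + 4) = (3158399957/75558)*45735 = 48149807344465/25186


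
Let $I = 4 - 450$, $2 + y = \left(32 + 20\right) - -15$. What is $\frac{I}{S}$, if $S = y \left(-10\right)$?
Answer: $\frac{223}{325} \approx 0.68615$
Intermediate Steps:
$y = 65$ ($y = -2 + \left(\left(32 + 20\right) - -15\right) = -2 + \left(52 + 15\right) = -2 + 67 = 65$)
$I = -446$ ($I = 4 - 450 = -446$)
$S = -650$ ($S = 65 \left(-10\right) = -650$)
$\frac{I}{S} = - \frac{446}{-650} = \left(-446\right) \left(- \frac{1}{650}\right) = \frac{223}{325}$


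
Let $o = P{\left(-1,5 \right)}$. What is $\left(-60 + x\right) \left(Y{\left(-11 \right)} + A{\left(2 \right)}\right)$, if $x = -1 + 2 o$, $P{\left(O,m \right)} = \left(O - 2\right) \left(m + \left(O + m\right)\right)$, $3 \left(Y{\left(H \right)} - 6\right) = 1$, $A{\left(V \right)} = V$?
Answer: $- \frac{2875}{3} \approx -958.33$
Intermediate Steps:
$Y{\left(H \right)} = \frac{19}{3}$ ($Y{\left(H \right)} = 6 + \frac{1}{3} \cdot 1 = 6 + \frac{1}{3} = \frac{19}{3}$)
$P{\left(O,m \right)} = \left(-2 + O\right) \left(O + 2 m\right)$
$o = -27$ ($o = \left(-1\right)^{2} - 20 - -2 + 2 \left(-1\right) 5 = 1 - 20 + 2 - 10 = -27$)
$x = -55$ ($x = -1 + 2 \left(-27\right) = -1 - 54 = -55$)
$\left(-60 + x\right) \left(Y{\left(-11 \right)} + A{\left(2 \right)}\right) = \left(-60 - 55\right) \left(\frac{19}{3} + 2\right) = \left(-115\right) \frac{25}{3} = - \frac{2875}{3}$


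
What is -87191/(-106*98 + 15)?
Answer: 87191/10373 ≈ 8.4056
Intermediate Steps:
-87191/(-106*98 + 15) = -87191/(-10388 + 15) = -87191/(-10373) = -87191*(-1/10373) = 87191/10373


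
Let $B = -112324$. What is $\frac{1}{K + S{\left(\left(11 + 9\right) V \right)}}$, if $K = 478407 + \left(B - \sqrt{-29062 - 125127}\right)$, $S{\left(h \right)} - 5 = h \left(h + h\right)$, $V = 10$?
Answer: $\frac{446088}{198994657933} + \frac{i \sqrt{154189}}{198994657933} \approx 2.2417 \cdot 10^{-6} + 1.9733 \cdot 10^{-9} i$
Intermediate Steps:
$S{\left(h \right)} = 5 + 2 h^{2}$ ($S{\left(h \right)} = 5 + h \left(h + h\right) = 5 + h 2 h = 5 + 2 h^{2}$)
$K = 366083 - i \sqrt{154189}$ ($K = 478407 - \left(112324 + \sqrt{-29062 - 125127}\right) = 478407 - \left(112324 + \sqrt{-154189}\right) = 478407 - \left(112324 + i \sqrt{154189}\right) = 366083 - i \sqrt{154189} \approx 3.6608 \cdot 10^{5} - 392.67 i$)
$\frac{1}{K + S{\left(\left(11 + 9\right) V \right)}} = \frac{1}{\left(366083 - i \sqrt{154189}\right) + \left(5 + 2 \left(\left(11 + 9\right) 10\right)^{2}\right)} = \frac{1}{\left(366083 - i \sqrt{154189}\right) + \left(5 + 2 \left(20 \cdot 10\right)^{2}\right)} = \frac{1}{\left(366083 - i \sqrt{154189}\right) + \left(5 + 2 \cdot 200^{2}\right)} = \frac{1}{\left(366083 - i \sqrt{154189}\right) + \left(5 + 2 \cdot 40000\right)} = \frac{1}{\left(366083 - i \sqrt{154189}\right) + \left(5 + 80000\right)} = \frac{1}{\left(366083 - i \sqrt{154189}\right) + 80005} = \frac{1}{446088 - i \sqrt{154189}}$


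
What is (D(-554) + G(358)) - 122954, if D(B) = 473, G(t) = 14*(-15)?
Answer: -122691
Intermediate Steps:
G(t) = -210
(D(-554) + G(358)) - 122954 = (473 - 210) - 122954 = 263 - 122954 = -122691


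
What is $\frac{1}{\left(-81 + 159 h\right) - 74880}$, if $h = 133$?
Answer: $- \frac{1}{53814} \approx -1.8583 \cdot 10^{-5}$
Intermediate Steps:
$\frac{1}{\left(-81 + 159 h\right) - 74880} = \frac{1}{\left(-81 + 159 \cdot 133\right) - 74880} = \frac{1}{\left(-81 + 21147\right) - 74880} = \frac{1}{21066 - 74880} = \frac{1}{-53814} = - \frac{1}{53814}$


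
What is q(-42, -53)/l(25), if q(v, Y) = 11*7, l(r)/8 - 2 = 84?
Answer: 77/688 ≈ 0.11192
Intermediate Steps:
l(r) = 688 (l(r) = 16 + 8*84 = 16 + 672 = 688)
q(v, Y) = 77
q(-42, -53)/l(25) = 77/688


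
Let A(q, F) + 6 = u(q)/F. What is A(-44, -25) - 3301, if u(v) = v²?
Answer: -84611/25 ≈ -3384.4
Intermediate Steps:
A(q, F) = -6 + q²/F
A(-44, -25) - 3301 = (-6 + (-44)²/(-25)) - 3301 = (-6 - 1/25*1936) - 3301 = (-6 - 1936/25) - 3301 = -2086/25 - 3301 = -84611/25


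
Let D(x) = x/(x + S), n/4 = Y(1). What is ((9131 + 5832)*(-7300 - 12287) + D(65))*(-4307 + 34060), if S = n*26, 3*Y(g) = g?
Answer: -200560404367344/23 ≈ -8.7200e+12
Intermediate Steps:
Y(g) = g/3
n = 4/3 (n = 4*((⅓)*1) = 4*(⅓) = 4/3 ≈ 1.3333)
S = 104/3 (S = (4/3)*26 = 104/3 ≈ 34.667)
D(x) = x/(104/3 + x) (D(x) = x/(x + 104/3) = x/(104/3 + x))
((9131 + 5832)*(-7300 - 12287) + D(65))*(-4307 + 34060) = ((9131 + 5832)*(-7300 - 12287) + 3*65/(104 + 3*65))*(-4307 + 34060) = (14963*(-19587) + 3*65/(104 + 195))*29753 = (-293080281 + 3*65/299)*29753 = (-293080281 + 3*65*(1/299))*29753 = (-293080281 + 15/23)*29753 = -6740846448/23*29753 = -200560404367344/23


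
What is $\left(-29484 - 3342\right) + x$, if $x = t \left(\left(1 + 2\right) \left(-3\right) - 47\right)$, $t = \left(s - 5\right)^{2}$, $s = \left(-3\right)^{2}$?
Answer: $-33722$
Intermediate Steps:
$s = 9$
$t = 16$ ($t = \left(9 - 5\right)^{2} = 4^{2} = 16$)
$x = -896$ ($x = 16 \left(\left(1 + 2\right) \left(-3\right) - 47\right) = 16 \left(3 \left(-3\right) - 47\right) = 16 \left(-9 - 47\right) = 16 \left(-56\right) = -896$)
$\left(-29484 - 3342\right) + x = \left(-29484 - 3342\right) - 896 = -32826 - 896 = -33722$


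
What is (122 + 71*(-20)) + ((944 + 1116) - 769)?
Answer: -7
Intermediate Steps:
(122 + 71*(-20)) + ((944 + 1116) - 769) = (122 - 1420) + (2060 - 769) = -1298 + 1291 = -7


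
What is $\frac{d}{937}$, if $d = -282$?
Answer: $- \frac{282}{937} \approx -0.30096$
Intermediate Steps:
$\frac{d}{937} = - \frac{282}{937}$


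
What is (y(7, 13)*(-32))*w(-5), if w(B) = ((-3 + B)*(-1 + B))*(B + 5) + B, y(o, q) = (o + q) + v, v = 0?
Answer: 3200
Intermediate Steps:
y(o, q) = o + q (y(o, q) = (o + q) + 0 = o + q)
w(B) = B + (-1 + B)*(-3 + B)*(5 + B) (w(B) = ((-1 + B)*(-3 + B))*(5 + B) + B = (-1 + B)*(-3 + B)*(5 + B) + B = B + (-1 + B)*(-3 + B)*(5 + B))
(y(7, 13)*(-32))*w(-5) = ((7 + 13)*(-32))*(15 + (-5)² + (-5)³ - 16*(-5)) = (20*(-32))*(15 + 25 - 125 + 80) = -640*(-5) = 3200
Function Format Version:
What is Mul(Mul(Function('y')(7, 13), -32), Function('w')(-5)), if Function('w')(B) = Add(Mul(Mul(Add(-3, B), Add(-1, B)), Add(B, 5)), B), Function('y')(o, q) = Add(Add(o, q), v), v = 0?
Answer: 3200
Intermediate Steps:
Function('y')(o, q) = Add(o, q) (Function('y')(o, q) = Add(Add(o, q), 0) = Add(o, q))
Function('w')(B) = Add(B, Mul(Add(-1, B), Add(-3, B), Add(5, B))) (Function('w')(B) = Add(Mul(Mul(Add(-1, B), Add(-3, B)), Add(5, B)), B) = Add(Mul(Add(-1, B), Add(-3, B), Add(5, B)), B) = Add(B, Mul(Add(-1, B), Add(-3, B), Add(5, B))))
Mul(Mul(Function('y')(7, 13), -32), Function('w')(-5)) = Mul(Mul(Add(7, 13), -32), Add(15, Pow(-5, 2), Pow(-5, 3), Mul(-16, -5))) = Mul(Mul(20, -32), Add(15, 25, -125, 80)) = Mul(-640, -5) = 3200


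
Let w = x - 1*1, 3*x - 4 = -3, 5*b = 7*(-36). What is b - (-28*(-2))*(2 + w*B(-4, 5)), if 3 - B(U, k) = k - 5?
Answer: -252/5 ≈ -50.400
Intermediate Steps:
b = -252/5 (b = (7*(-36))/5 = (1/5)*(-252) = -252/5 ≈ -50.400)
x = 1/3 (x = 4/3 + (1/3)*(-3) = 4/3 - 1 = 1/3 ≈ 0.33333)
B(U, k) = 8 - k (B(U, k) = 3 - (k - 5) = 3 - (-5 + k) = 3 + (5 - k) = 8 - k)
w = -2/3 (w = 1/3 - 1*1 = 1/3 - 1 = -2/3 ≈ -0.66667)
b - (-28*(-2))*(2 + w*B(-4, 5)) = -252/5 - (-28*(-2))*(2 - 2*(8 - 1*5)/3) = -252/5 - (-7*(-8))*(2 - 2*(8 - 5)/3) = -252/5 - 56*(2 - 2/3*3) = -252/5 - 56*(2 - 2) = -252/5 - 56*0 = -252/5 - 1*0 = -252/5 + 0 = -252/5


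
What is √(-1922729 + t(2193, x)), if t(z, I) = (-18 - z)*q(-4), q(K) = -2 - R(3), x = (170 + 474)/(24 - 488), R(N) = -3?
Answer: 2*I*√481235 ≈ 1387.4*I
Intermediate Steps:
x = -161/116 (x = 644/(-464) = 644*(-1/464) = -161/116 ≈ -1.3879)
q(K) = 1 (q(K) = -2 - 1*(-3) = -2 + 3 = 1)
t(z, I) = -18 - z (t(z, I) = (-18 - z)*1 = -18 - z)
√(-1922729 + t(2193, x)) = √(-1922729 + (-18 - 1*2193)) = √(-1922729 + (-18 - 2193)) = √(-1922729 - 2211) = √(-1924940) = 2*I*√481235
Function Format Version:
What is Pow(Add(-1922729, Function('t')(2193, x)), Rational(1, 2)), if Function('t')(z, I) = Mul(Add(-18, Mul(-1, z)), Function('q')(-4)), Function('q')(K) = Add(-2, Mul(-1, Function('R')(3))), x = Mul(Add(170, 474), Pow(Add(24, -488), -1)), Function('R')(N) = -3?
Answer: Mul(2, I, Pow(481235, Rational(1, 2))) ≈ Mul(1387.4, I)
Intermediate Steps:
x = Rational(-161, 116) (x = Mul(644, Pow(-464, -1)) = Mul(644, Rational(-1, 464)) = Rational(-161, 116) ≈ -1.3879)
Function('q')(K) = 1 (Function('q')(K) = Add(-2, Mul(-1, -3)) = Add(-2, 3) = 1)
Function('t')(z, I) = Add(-18, Mul(-1, z)) (Function('t')(z, I) = Mul(Add(-18, Mul(-1, z)), 1) = Add(-18, Mul(-1, z)))
Pow(Add(-1922729, Function('t')(2193, x)), Rational(1, 2)) = Pow(Add(-1922729, Add(-18, Mul(-1, 2193))), Rational(1, 2)) = Pow(Add(-1922729, Add(-18, -2193)), Rational(1, 2)) = Pow(Add(-1922729, -2211), Rational(1, 2)) = Pow(-1924940, Rational(1, 2)) = Mul(2, I, Pow(481235, Rational(1, 2)))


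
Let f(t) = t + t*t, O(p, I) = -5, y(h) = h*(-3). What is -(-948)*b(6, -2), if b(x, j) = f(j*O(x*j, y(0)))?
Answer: 104280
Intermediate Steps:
y(h) = -3*h
f(t) = t + t²
b(x, j) = -5*j*(1 - 5*j) (b(x, j) = (j*(-5))*(1 + j*(-5)) = (-5*j)*(1 - 5*j) = -5*j*(1 - 5*j))
-(-948)*b(6, -2) = -(-948)*5*(-2)*(-1 + 5*(-2)) = -(-948)*5*(-2)*(-1 - 10) = -(-948)*5*(-2)*(-11) = -(-948)*110 = -316*(-330) = 104280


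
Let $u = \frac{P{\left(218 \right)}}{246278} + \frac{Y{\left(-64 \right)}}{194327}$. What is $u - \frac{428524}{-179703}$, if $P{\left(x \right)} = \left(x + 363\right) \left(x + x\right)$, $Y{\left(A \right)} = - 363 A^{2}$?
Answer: $- \frac{18224345455098946}{4300154859501459} \approx -4.2381$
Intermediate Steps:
$P{\left(x \right)} = 2 x \left(363 + x\right)$ ($P{\left(x \right)} = \left(363 + x\right) 2 x = 2 x \left(363 + x\right)$)
$u = - \frac{158475906706}{23929232453}$ ($u = \frac{2 \cdot 218 \left(363 + 218\right)}{246278} + \frac{\left(-363\right) \left(-64\right)^{2}}{194327} = 2 \cdot 218 \cdot 581 \cdot \frac{1}{246278} + \left(-363\right) 4096 \cdot \frac{1}{194327} = 253316 \cdot \frac{1}{246278} - \frac{1486848}{194327} = \frac{126658}{123139} - \frac{1486848}{194327} = - \frac{158475906706}{23929232453} \approx -6.6227$)
$u - \frac{428524}{-179703} = - \frac{158475906706}{23929232453} - \frac{428524}{-179703} = - \frac{158475906706}{23929232453} - 428524 \left(- \frac{1}{179703}\right) = - \frac{158475906706}{23929232453} - - \frac{428524}{179703} = - \frac{158475906706}{23929232453} + \frac{428524}{179703} = - \frac{18224345455098946}{4300154859501459}$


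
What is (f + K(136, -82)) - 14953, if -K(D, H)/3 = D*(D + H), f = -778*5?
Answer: -40875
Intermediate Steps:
f = -3890
K(D, H) = -3*D*(D + H)
(f + K(136, -82)) - 14953 = (-3890 - 3*136*(136 - 82)) - 14953 = (-3890 - 3*136*54) - 14953 = (-3890 - 22032) - 14953 = -25922 - 14953 = -40875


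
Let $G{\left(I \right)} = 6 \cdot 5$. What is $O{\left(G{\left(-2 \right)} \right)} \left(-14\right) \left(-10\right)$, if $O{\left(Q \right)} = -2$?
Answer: $-280$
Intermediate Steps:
$G{\left(I \right)} = 30$
$O{\left(G{\left(-2 \right)} \right)} \left(-14\right) \left(-10\right) = \left(-2\right) \left(-14\right) \left(-10\right) = 28 \left(-10\right) = -280$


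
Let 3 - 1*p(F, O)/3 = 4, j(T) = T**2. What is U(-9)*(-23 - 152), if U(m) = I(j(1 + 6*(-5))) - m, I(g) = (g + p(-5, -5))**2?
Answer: -122894275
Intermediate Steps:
p(F, O) = -3 (p(F, O) = 9 - 3*4 = 9 - 12 = -3)
I(g) = (-3 + g)**2 (I(g) = (g - 3)**2 = (-3 + g)**2)
U(m) = 702244 - m (U(m) = (-3 + (1 + 6*(-5))**2)**2 - m = (-3 + (1 - 30)**2)**2 - m = (-3 + (-29)**2)**2 - m = (-3 + 841)**2 - m = 838**2 - m = 702244 - m)
U(-9)*(-23 - 152) = (702244 - 1*(-9))*(-23 - 152) = (702244 + 9)*(-175) = 702253*(-175) = -122894275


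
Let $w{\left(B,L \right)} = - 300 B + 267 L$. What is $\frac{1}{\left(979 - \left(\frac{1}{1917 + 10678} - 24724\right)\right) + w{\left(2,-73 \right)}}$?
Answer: $\frac{12595}{70683139} \approx 0.00017819$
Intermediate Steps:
$\frac{1}{\left(979 - \left(\frac{1}{1917 + 10678} - 24724\right)\right) + w{\left(2,-73 \right)}} = \frac{1}{\left(979 - \left(\frac{1}{1917 + 10678} - 24724\right)\right) + \left(\left(-300\right) 2 + 267 \left(-73\right)\right)} = \frac{1}{\left(979 - \left(\frac{1}{12595} - 24724\right)\right) - 20091} = \frac{1}{\left(979 - - \frac{311398779}{12595}\right) - 20091} = \frac{1}{\left(979 + \frac{311398779}{12595}\right) - 20091} = \frac{1}{\frac{323729284}{12595} - 20091} = \frac{1}{\frac{70683139}{12595}} = \frac{12595}{70683139}$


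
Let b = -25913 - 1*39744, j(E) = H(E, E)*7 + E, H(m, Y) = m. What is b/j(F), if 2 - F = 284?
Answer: 65657/2256 ≈ 29.103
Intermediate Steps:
F = -282 (F = 2 - 1*284 = 2 - 284 = -282)
j(E) = 8*E (j(E) = E*7 + E = 7*E + E = 8*E)
b = -65657 (b = -25913 - 39744 = -65657)
b/j(F) = -65657/(8*(-282)) = -65657/(-2256) = -65657*(-1/2256) = 65657/2256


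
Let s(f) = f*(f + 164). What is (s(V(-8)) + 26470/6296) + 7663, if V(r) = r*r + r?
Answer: 62919719/3148 ≈ 19987.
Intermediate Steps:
V(r) = r + r² (V(r) = r² + r = r + r²)
s(f) = f*(164 + f)
(s(V(-8)) + 26470/6296) + 7663 = ((-8*(1 - 8))*(164 - 8*(1 - 8)) + 26470/6296) + 7663 = ((-8*(-7))*(164 - 8*(-7)) + 26470*(1/6296)) + 7663 = (56*(164 + 56) + 13235/3148) + 7663 = (56*220 + 13235/3148) + 7663 = (12320 + 13235/3148) + 7663 = 38796595/3148 + 7663 = 62919719/3148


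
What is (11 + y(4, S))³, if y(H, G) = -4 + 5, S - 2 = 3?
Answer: 1728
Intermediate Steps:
S = 5 (S = 2 + 3 = 5)
y(H, G) = 1
(11 + y(4, S))³ = (11 + 1)³ = 12³ = 1728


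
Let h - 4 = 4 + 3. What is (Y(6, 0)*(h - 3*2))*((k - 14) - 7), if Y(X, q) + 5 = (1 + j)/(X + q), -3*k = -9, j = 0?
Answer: 435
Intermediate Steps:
k = 3 (k = -⅓*(-9) = 3)
h = 11 (h = 4 + (4 + 3) = 4 + 7 = 11)
Y(X, q) = -5 + 1/(X + q) (Y(X, q) = -5 + (1 + 0)/(X + q) = -5 + 1/(X + q))
(Y(6, 0)*(h - 3*2))*((k - 14) - 7) = (((1 - 5*6 - 5*0)/(6 + 0))*(11 - 3*2))*((3 - 14) - 7) = (((1 - 30 + 0)/6)*(11 - 6))*(-11 - 7) = (((⅙)*(-29))*5)*(-18) = -29/6*5*(-18) = -145/6*(-18) = 435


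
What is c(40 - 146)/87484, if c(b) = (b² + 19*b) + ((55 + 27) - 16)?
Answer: 2322/21871 ≈ 0.10617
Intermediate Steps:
c(b) = 66 + b² + 19*b (c(b) = (b² + 19*b) + (82 - 16) = (b² + 19*b) + 66 = 66 + b² + 19*b)
c(40 - 146)/87484 = (66 + (40 - 146)² + 19*(40 - 146))/87484 = (66 + (-106)² + 19*(-106))*(1/87484) = (66 + 11236 - 2014)*(1/87484) = 9288*(1/87484) = 2322/21871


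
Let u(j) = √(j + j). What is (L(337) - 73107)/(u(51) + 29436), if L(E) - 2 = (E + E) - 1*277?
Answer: -356705448/144412999 + 12118*√102/144412999 ≈ -2.4692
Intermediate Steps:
L(E) = -275 + 2*E (L(E) = 2 + ((E + E) - 1*277) = 2 + (2*E - 277) = 2 + (-277 + 2*E) = -275 + 2*E)
u(j) = √2*√j (u(j) = √(2*j) = √2*√j)
(L(337) - 73107)/(u(51) + 29436) = ((-275 + 2*337) - 73107)/(√2*√51 + 29436) = ((-275 + 674) - 73107)/(√102 + 29436) = (399 - 73107)/(29436 + √102) = -72708/(29436 + √102)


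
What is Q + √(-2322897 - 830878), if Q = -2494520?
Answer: -2494520 + 5*I*√126151 ≈ -2.4945e+6 + 1775.9*I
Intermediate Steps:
Q + √(-2322897 - 830878) = -2494520 + √(-2322897 - 830878) = -2494520 + √(-3153775) = -2494520 + 5*I*√126151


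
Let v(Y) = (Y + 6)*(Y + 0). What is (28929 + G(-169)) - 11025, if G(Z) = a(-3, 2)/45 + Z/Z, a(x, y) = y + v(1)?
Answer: 89526/5 ≈ 17905.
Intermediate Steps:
v(Y) = Y*(6 + Y) (v(Y) = (6 + Y)*Y = Y*(6 + Y))
a(x, y) = 7 + y (a(x, y) = y + 1*(6 + 1) = y + 1*7 = y + 7 = 7 + y)
G(Z) = 6/5 (G(Z) = (7 + 2)/45 + Z/Z = 9*(1/45) + 1 = ⅕ + 1 = 6/5)
(28929 + G(-169)) - 11025 = (28929 + 6/5) - 11025 = 144651/5 - 11025 = 89526/5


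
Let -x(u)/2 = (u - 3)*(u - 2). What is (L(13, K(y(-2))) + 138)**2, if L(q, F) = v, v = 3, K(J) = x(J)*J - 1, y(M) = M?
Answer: 19881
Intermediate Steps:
x(u) = -2*(-3 + u)*(-2 + u) (x(u) = -2*(u - 3)*(u - 2) = -2*(-3 + u)*(-2 + u))
K(J) = -1 + J*(-12 - 2*J**2 + 10*J) (K(J) = (-12 - 2*J**2 + 10*J)*J - 1 = J*(-12 - 2*J**2 + 10*J) - 1 = -1 + J*(-12 - 2*J**2 + 10*J))
L(q, F) = 3
(L(13, K(y(-2))) + 138)**2 = (3 + 138)**2 = 141**2 = 19881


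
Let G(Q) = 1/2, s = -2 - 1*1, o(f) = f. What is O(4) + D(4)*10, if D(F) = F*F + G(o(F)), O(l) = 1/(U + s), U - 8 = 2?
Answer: 1156/7 ≈ 165.14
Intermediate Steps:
U = 10 (U = 8 + 2 = 10)
s = -3 (s = -2 - 1 = -3)
G(Q) = ½
O(l) = ⅐ (O(l) = 1/(10 - 3) = 1/7 = ⅐)
D(F) = ½ + F² (D(F) = F*F + ½ = F² + ½ = ½ + F²)
O(4) + D(4)*10 = ⅐ + (½ + 4²)*10 = ⅐ + (½ + 16)*10 = ⅐ + (33/2)*10 = ⅐ + 165 = 1156/7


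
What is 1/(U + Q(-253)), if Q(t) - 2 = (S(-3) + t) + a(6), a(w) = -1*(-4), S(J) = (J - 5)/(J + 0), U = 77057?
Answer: 3/230438 ≈ 1.3019e-5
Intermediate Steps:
S(J) = (-5 + J)/J
a(w) = 4
Q(t) = 26/3 + t (Q(t) = 2 + (((-5 - 3)/(-3) + t) + 4) = 2 + ((-⅓*(-8) + t) + 4) = 2 + ((8/3 + t) + 4) = 2 + (20/3 + t) = 26/3 + t)
1/(U + Q(-253)) = 1/(77057 + (26/3 - 253)) = 1/(77057 - 733/3) = 1/(230438/3) = 3/230438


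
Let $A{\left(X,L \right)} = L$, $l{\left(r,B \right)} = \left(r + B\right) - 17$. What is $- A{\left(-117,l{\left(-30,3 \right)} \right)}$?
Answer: $44$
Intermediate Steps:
$l{\left(r,B \right)} = -17 + B + r$ ($l{\left(r,B \right)} = \left(B + r\right) - 17 = -17 + B + r$)
$- A{\left(-117,l{\left(-30,3 \right)} \right)} = - (-17 + 3 - 30) = \left(-1\right) \left(-44\right) = 44$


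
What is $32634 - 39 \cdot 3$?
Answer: $32517$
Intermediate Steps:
$32634 - 39 \cdot 3 = 32634 - 117 = 32517$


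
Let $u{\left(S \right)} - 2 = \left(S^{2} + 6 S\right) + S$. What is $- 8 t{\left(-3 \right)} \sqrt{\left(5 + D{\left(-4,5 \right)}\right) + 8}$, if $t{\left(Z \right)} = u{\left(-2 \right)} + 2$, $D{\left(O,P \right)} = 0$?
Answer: $48 \sqrt{13} \approx 173.07$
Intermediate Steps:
$u{\left(S \right)} = 2 + S^{2} + 7 S$ ($u{\left(S \right)} = 2 + \left(\left(S^{2} + 6 S\right) + S\right) = 2 + \left(S^{2} + 7 S\right) = 2 + S^{2} + 7 S$)
$t{\left(Z \right)} = -6$ ($t{\left(Z \right)} = \left(2 + \left(-2\right)^{2} + 7 \left(-2\right)\right) + 2 = \left(2 + 4 - 14\right) + 2 = -8 + 2 = -6$)
$- 8 t{\left(-3 \right)} \sqrt{\left(5 + D{\left(-4,5 \right)}\right) + 8} = \left(-8\right) \left(-6\right) \sqrt{\left(5 + 0\right) + 8} = 48 \sqrt{5 + 8} = 48 \sqrt{13}$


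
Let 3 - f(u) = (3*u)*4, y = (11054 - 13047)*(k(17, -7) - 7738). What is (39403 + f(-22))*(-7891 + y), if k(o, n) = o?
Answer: 610127059540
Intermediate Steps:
y = 15387953 (y = (11054 - 13047)*(17 - 7738) = -1993*(-7721) = 15387953)
f(u) = 3 - 12*u (f(u) = 3 - 3*u*4 = 3 - 12*u)
(39403 + f(-22))*(-7891 + y) = (39403 + (3 - 12*(-22)))*(-7891 + 15387953) = (39403 + (3 + 264))*15380062 = (39403 + 267)*15380062 = 39670*15380062 = 610127059540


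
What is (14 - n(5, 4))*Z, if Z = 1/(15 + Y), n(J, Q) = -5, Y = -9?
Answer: 19/6 ≈ 3.1667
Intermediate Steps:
Z = ⅙ (Z = 1/(15 - 9) = 1/6 = ⅙ ≈ 0.16667)
(14 - n(5, 4))*Z = (14 - 1*(-5))*(⅙) = (14 + 5)*(⅙) = 19*(⅙) = 19/6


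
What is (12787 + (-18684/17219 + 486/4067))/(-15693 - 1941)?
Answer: -895401809257/1234903253682 ≈ -0.72508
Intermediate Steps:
(12787 + (-18684/17219 + 486/4067))/(-15693 - 1941) = (12787 + (-18684*1/17219 + 486*(1/4067)))/(-17634) = (12787 + (-18684/17219 + 486/4067))*(-1/17634) = (12787 - 67619394/70029673)*(-1/17634) = (895401809257/70029673)*(-1/17634) = -895401809257/1234903253682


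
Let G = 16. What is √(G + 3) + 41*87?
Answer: 3567 + √19 ≈ 3571.4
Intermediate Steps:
√(G + 3) + 41*87 = √(16 + 3) + 41*87 = √19 + 3567 = 3567 + √19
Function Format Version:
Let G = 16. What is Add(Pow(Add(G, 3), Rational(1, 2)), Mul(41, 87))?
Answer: Add(3567, Pow(19, Rational(1, 2))) ≈ 3571.4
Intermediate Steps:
Add(Pow(Add(G, 3), Rational(1, 2)), Mul(41, 87)) = Add(Pow(Add(16, 3), Rational(1, 2)), Mul(41, 87)) = Add(Pow(19, Rational(1, 2)), 3567) = Add(3567, Pow(19, Rational(1, 2)))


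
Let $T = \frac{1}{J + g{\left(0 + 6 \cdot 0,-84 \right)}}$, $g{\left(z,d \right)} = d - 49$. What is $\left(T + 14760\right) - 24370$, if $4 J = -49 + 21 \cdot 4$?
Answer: $- \frac{4776174}{497} \approx -9610.0$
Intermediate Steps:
$J = \frac{35}{4}$ ($J = \frac{-49 + 21 \cdot 4}{4} = \frac{-49 + 84}{4} = \frac{1}{4} \cdot 35 = \frac{35}{4} \approx 8.75$)
$g{\left(z,d \right)} = -49 + d$ ($g{\left(z,d \right)} = d - 49 = -49 + d$)
$T = - \frac{4}{497}$ ($T = \frac{1}{\frac{35}{4} - 133} = \frac{1}{- \frac{497}{4}} = - \frac{4}{497} \approx -0.0080483$)
$\left(T + 14760\right) - 24370 = \left(- \frac{4}{497} + 14760\right) - 24370 = \frac{7335716}{497} - 24370 = - \frac{4776174}{497}$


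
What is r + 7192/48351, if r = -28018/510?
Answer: -225171733/4109835 ≈ -54.789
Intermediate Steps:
r = -14009/255 (r = -28018*1/510 = -14009/255 ≈ -54.937)
r + 7192/48351 = -14009/255 + 7192/48351 = -225171733/4109835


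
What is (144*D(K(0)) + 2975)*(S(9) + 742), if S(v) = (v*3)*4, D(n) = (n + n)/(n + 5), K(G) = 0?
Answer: 2528750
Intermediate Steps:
D(n) = 2*n/(5 + n) (D(n) = (2*n)/(5 + n) = 2*n/(5 + n))
S(v) = 12*v (S(v) = (3*v)*4 = 12*v)
(144*D(K(0)) + 2975)*(S(9) + 742) = (144*(2*0/(5 + 0)) + 2975)*(12*9 + 742) = (144*(2*0/5) + 2975)*(108 + 742) = (144*(2*0*(1/5)) + 2975)*850 = (144*0 + 2975)*850 = (0 + 2975)*850 = 2975*850 = 2528750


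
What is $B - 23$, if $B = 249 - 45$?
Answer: $181$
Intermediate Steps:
$B = 204$ ($B = 249 - 45 = 204$)
$B - 23 = 204 - 23 = 181$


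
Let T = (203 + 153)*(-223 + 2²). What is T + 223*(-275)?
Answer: -139289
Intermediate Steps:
T = -77964 (T = 356*(-223 + 4) = 356*(-219) = -77964)
T + 223*(-275) = -77964 + 223*(-275) = -77964 - 61325 = -139289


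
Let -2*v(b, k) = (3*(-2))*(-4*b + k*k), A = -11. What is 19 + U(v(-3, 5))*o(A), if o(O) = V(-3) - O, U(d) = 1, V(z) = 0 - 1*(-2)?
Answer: 32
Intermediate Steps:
V(z) = 2 (V(z) = 0 + 2 = 2)
v(b, k) = -12*b + 3*k² (v(b, k) = -3*(-2)*(-4*b + k*k)/2 = -(-3)*(-4*b + k²) = -(-3)*(k² - 4*b) = -(-6*k² + 24*b)/2 = -12*b + 3*k²)
o(O) = 2 - O
19 + U(v(-3, 5))*o(A) = 19 + 1*(2 - 1*(-11)) = 19 + 1*(2 + 11) = 19 + 1*13 = 19 + 13 = 32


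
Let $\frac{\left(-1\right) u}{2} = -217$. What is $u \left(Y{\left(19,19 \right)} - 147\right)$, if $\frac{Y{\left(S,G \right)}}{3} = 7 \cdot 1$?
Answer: $-54684$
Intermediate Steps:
$u = 434$ ($u = \left(-2\right) \left(-217\right) = 434$)
$Y{\left(S,G \right)} = 21$ ($Y{\left(S,G \right)} = 3 \cdot 7 \cdot 1 = 3 \cdot 7 = 21$)
$u \left(Y{\left(19,19 \right)} - 147\right) = 434 \left(21 - 147\right) = 434 \left(-126\right) = -54684$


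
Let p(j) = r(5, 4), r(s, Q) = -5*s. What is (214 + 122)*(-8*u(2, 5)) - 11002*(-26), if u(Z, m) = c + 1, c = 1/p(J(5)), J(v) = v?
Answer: 7086788/25 ≈ 2.8347e+5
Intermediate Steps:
p(j) = -25 (p(j) = -5*5 = -25)
c = -1/25 (c = 1/(-25) = -1/25 ≈ -0.040000)
u(Z, m) = 24/25 (u(Z, m) = -1/25 + 1 = 24/25)
(214 + 122)*(-8*u(2, 5)) - 11002*(-26) = (214 + 122)*(-8*24/25) - 11002*(-26) = 336*(-192/25) - 1*(-286052) = -64512/25 + 286052 = 7086788/25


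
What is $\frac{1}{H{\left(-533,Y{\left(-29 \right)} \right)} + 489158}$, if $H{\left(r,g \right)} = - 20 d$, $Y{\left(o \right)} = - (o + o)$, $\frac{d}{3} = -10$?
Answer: $\frac{1}{489758} \approx 2.0418 \cdot 10^{-6}$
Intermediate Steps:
$d = -30$ ($d = 3 \left(-10\right) = -30$)
$Y{\left(o \right)} = - 2 o$
$H{\left(r,g \right)} = 600$ ($H{\left(r,g \right)} = \left(-20\right) \left(-30\right) = 600$)
$\frac{1}{H{\left(-533,Y{\left(-29 \right)} \right)} + 489158} = \frac{1}{600 + 489158} = \frac{1}{489758}$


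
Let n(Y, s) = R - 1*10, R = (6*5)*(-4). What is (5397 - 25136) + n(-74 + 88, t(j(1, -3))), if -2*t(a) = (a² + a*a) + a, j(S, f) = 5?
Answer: -19869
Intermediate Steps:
t(a) = -a² - a/2 (t(a) = -((a² + a*a) + a)/2 = -((a² + a²) + a)/2 = -(2*a² + a)/2 = -(a + 2*a²)/2 = -a² - a/2)
R = -120 (R = 30*(-4) = -120)
n(Y, s) = -130 (n(Y, s) = -120 - 1*10 = -120 - 10 = -130)
(5397 - 25136) + n(-74 + 88, t(j(1, -3))) = (5397 - 25136) - 130 = -19739 - 130 = -19869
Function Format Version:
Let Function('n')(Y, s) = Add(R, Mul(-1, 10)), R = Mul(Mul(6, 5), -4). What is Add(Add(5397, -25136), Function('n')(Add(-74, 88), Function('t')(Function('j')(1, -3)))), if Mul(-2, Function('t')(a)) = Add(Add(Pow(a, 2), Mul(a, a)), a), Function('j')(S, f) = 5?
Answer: -19869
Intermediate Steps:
Function('t')(a) = Add(Mul(-1, Pow(a, 2)), Mul(Rational(-1, 2), a)) (Function('t')(a) = Mul(Rational(-1, 2), Add(Add(Pow(a, 2), Mul(a, a)), a)) = Mul(Rational(-1, 2), Add(Add(Pow(a, 2), Pow(a, 2)), a)) = Mul(Rational(-1, 2), Add(Mul(2, Pow(a, 2)), a)) = Mul(Rational(-1, 2), Add(a, Mul(2, Pow(a, 2)))) = Add(Mul(-1, Pow(a, 2)), Mul(Rational(-1, 2), a)))
R = -120 (R = Mul(30, -4) = -120)
Function('n')(Y, s) = -130 (Function('n')(Y, s) = Add(-120, Mul(-1, 10)) = Add(-120, -10) = -130)
Add(Add(5397, -25136), Function('n')(Add(-74, 88), Function('t')(Function('j')(1, -3)))) = Add(Add(5397, -25136), -130) = Add(-19739, -130) = -19869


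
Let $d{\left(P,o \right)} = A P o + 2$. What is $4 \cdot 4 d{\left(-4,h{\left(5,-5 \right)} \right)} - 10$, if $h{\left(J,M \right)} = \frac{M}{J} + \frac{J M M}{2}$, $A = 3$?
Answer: $-11786$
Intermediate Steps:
$h{\left(J,M \right)} = \frac{M}{J} + \frac{J M^{2}}{2}$ ($h{\left(J,M \right)} = \frac{M}{J} + J M^{2} \cdot \frac{1}{2} = \frac{M}{J} + \frac{J M^{2}}{2}$)
$d{\left(P,o \right)} = 2 + 3 P o$ ($d{\left(P,o \right)} = 3 P o + 2 = 2 + 3 P o$)
$4 \cdot 4 d{\left(-4,h{\left(5,-5 \right)} \right)} - 10 = 4 \cdot 4 \left(2 + 3 \left(-4\right) \left(- \frac{5}{5} + \frac{1}{2} \cdot 5 \left(-5\right)^{2}\right)\right) - 10 = 16 \left(2 + 3 \left(-4\right) \left(\left(-5\right) \frac{1}{5} + \frac{1}{2} \cdot 5 \cdot 25\right)\right) - 10 = 16 \left(2 + 3 \left(-4\right) \left(-1 + \frac{125}{2}\right)\right) - 10 = 16 \left(2 + 3 \left(-4\right) \frac{123}{2}\right) - 10 = 16 \left(2 - 738\right) - 10 = 16 \left(-736\right) - 10 = -11776 - 10 = -11786$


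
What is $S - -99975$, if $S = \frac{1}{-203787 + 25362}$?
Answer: $\frac{17838039374}{178425} \approx 99975.0$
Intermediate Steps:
$S = - \frac{1}{178425}$ ($S = \frac{1}{-178425} = - \frac{1}{178425} \approx -5.6046 \cdot 10^{-6}$)
$S - -99975 = - \frac{1}{178425} - -99975 = - \frac{1}{178425} + 99975 = \frac{17838039374}{178425}$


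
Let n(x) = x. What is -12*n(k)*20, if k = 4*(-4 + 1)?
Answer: 2880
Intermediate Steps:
k = -12 (k = 4*(-3) = -12)
-12*n(k)*20 = -12*(-12)*20 = 144*20 = 2880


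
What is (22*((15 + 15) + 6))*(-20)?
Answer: -15840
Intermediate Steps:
(22*((15 + 15) + 6))*(-20) = (22*(30 + 6))*(-20) = (22*36)*(-20) = 792*(-20) = -15840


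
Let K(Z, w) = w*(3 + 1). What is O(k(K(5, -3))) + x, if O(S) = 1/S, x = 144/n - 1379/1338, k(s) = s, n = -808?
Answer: -349249/270276 ≈ -1.2922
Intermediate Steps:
K(Z, w) = 4*w (K(Z, w) = w*4 = 4*w)
x = -163363/135138 (x = 144/(-808) - 1379/1338 = 144*(-1/808) - 1379*1/1338 = -18/101 - 1379/1338 = -163363/135138 ≈ -1.2089)
O(S) = 1/S
O(k(K(5, -3))) + x = 1/(4*(-3)) - 163363/135138 = 1/(-12) - 163363/135138 = -1/12 - 163363/135138 = -349249/270276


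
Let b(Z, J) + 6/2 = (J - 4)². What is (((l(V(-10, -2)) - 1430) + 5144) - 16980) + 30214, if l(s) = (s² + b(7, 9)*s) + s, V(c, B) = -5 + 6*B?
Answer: 16846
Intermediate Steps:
b(Z, J) = -3 + (-4 + J)² (b(Z, J) = -3 + (J - 4)² = -3 + (-4 + J)²)
l(s) = s² + 23*s (l(s) = (s² + (-3 + (-4 + 9)²)*s) + s = (s² + (-3 + 5²)*s) + s = (s² + (-3 + 25)*s) + s = (s² + 22*s) + s = s² + 23*s)
(((l(V(-10, -2)) - 1430) + 5144) - 16980) + 30214 = ((((-5 + 6*(-2))*(23 + (-5 + 6*(-2))) - 1430) + 5144) - 16980) + 30214 = ((((-5 - 12)*(23 + (-5 - 12)) - 1430) + 5144) - 16980) + 30214 = (((-17*(23 - 17) - 1430) + 5144) - 16980) + 30214 = (((-17*6 - 1430) + 5144) - 16980) + 30214 = (((-102 - 1430) + 5144) - 16980) + 30214 = ((-1532 + 5144) - 16980) + 30214 = (3612 - 16980) + 30214 = -13368 + 30214 = 16846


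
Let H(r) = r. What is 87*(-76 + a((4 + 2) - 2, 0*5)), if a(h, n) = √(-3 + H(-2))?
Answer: -6612 + 87*I*√5 ≈ -6612.0 + 194.54*I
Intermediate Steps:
a(h, n) = I*√5 (a(h, n) = √(-3 - 2) = √(-5) = I*√5)
87*(-76 + a((4 + 2) - 2, 0*5)) = 87*(-76 + I*√5) = -6612 + 87*I*√5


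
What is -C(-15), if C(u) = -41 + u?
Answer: 56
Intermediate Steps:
-C(-15) = -(-41 - 15) = -1*(-56) = 56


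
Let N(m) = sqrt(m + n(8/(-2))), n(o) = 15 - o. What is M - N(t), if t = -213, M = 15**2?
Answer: 225 - I*sqrt(194) ≈ 225.0 - 13.928*I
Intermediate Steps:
M = 225
N(m) = sqrt(19 + m) (N(m) = sqrt(m + (15 - 8/(-2))) = sqrt(m + (15 - 8*(-1)/2)) = sqrt(m + (15 - 1*(-4))) = sqrt(m + (15 + 4)) = sqrt(m + 19) = sqrt(19 + m))
M - N(t) = 225 - sqrt(19 - 213) = 225 - sqrt(-194) = 225 - I*sqrt(194)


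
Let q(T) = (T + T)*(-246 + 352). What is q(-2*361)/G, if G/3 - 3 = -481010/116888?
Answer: 8945672416/195519 ≈ 45753.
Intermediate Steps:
G = -195519/58444 (G = 9 + 3*(-481010/116888) = 9 + 3*(-481010*1/116888) = 9 + 3*(-240505/58444) = 9 - 721515/58444 = -195519/58444 ≈ -3.3454)
q(T) = 212*T (q(T) = (2*T)*106 = 212*T)
q(-2*361)/G = (212*(-2*361))/(-195519/58444) = (212*(-722))*(-58444/195519) = -153064*(-58444/195519) = 8945672416/195519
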